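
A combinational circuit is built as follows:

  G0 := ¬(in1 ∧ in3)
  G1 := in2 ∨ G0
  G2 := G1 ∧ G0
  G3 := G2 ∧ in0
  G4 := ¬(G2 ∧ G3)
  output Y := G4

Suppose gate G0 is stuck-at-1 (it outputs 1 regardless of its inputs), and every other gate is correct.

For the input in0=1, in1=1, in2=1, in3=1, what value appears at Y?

Propagate with G0 forced: G0=1 [stuck-at-1], G1=1, G2=1, G3=1, G4=0.
So Y = 0. (Without the fault it would be 1.)

0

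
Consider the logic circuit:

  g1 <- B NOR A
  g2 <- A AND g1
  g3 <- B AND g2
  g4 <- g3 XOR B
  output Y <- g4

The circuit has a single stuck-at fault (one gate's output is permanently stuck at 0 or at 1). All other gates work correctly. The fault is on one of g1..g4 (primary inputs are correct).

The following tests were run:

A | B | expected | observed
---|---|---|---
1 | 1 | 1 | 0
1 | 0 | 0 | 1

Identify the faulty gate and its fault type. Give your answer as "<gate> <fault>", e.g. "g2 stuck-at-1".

Fault-free values for test 1 (A=1, B=1): g1=0, g2=0, g3=0, g4=1, giving Y=1. Observed 0.
Test 1: faults giving observed 0 are {g1 stuck-at-1, g2 stuck-at-1, g3 stuck-at-1, g4 stuck-at-0}.
Test 2 (A=1, B=0): fault-free g1=0, g2=0, g3=0, g4=0 → 0; observed 1. Eliminates g1 stuck-at-1, g2 stuck-at-1, g4 stuck-at-0.
Only g3 stuck-at-1 is consistent with every test.

g3 stuck-at-1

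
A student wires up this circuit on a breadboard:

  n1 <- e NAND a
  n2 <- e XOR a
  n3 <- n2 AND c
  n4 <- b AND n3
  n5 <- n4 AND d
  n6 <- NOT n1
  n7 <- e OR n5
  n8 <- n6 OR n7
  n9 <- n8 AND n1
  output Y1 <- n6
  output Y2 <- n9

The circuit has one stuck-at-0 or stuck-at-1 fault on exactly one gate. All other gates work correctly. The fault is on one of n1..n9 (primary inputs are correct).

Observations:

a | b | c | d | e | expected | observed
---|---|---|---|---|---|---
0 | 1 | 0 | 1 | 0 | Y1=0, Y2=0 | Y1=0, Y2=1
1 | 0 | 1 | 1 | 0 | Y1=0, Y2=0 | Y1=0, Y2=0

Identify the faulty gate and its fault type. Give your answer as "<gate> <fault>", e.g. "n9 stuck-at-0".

Fault-free values for test 1 (a=0, b=1, c=0, d=1, e=0): n1=1, n2=0, n3=0, n4=0, n5=0, n6=0, n7=0, n8=0, n9=0, giving Y1=0, Y2=0. Observed Y1=0, Y2=1.
Test 1: faults giving observed Y1=0, Y2=1 are {n3 stuck-at-1, n4 stuck-at-1, n5 stuck-at-1, n7 stuck-at-1, n8 stuck-at-1, n9 stuck-at-1}.
Test 2 (a=1, b=0, c=1, d=1, e=0): fault-free n1=1, n2=1, n3=1, n4=0, n5=0, n6=0, n7=0, n8=0, n9=0 → Y1=0, Y2=0; observed Y1=0, Y2=0. Eliminates n4 stuck-at-1, n5 stuck-at-1, n7 stuck-at-1, n8 stuck-at-1, n9 stuck-at-1.
Only n3 stuck-at-1 is consistent with every test.

n3 stuck-at-1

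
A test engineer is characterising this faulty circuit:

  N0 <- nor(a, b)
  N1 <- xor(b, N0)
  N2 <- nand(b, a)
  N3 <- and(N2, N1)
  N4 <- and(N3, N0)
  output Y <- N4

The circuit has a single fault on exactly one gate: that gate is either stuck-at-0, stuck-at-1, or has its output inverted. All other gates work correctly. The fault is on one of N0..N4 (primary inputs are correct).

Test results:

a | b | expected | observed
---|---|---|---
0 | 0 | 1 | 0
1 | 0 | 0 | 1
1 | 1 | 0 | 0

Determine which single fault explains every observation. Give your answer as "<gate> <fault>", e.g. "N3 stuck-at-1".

Fault-free values for test 1 (a=0, b=0): N0=1, N1=1, N2=1, N3=1, N4=1, giving Y=1. Observed 0.
Test 1: faults giving observed 0 are {N0 stuck-at-0, N0 inverted output, N1 stuck-at-0, N1 inverted output, N2 stuck-at-0, N2 inverted output, N3 stuck-at-0, N3 inverted output, N4 stuck-at-0, N4 inverted output}.
Test 2 (a=1, b=0): fault-free N0=0, N1=0, N2=1, N3=0, N4=0 → 0; observed 1. Eliminates N0 stuck-at-0, N1 stuck-at-0, N1 inverted output, N2 stuck-at-0, N2 inverted output, N3 stuck-at-0, N3 inverted output, N4 stuck-at-0.
Test 3 (a=1, b=1): fault-free N0=0, N1=1, N2=0, N3=0, N4=0 → 0; observed 0. Eliminates N4 inverted output.
Only N0 inverted output is consistent with every test.

N0 inverted output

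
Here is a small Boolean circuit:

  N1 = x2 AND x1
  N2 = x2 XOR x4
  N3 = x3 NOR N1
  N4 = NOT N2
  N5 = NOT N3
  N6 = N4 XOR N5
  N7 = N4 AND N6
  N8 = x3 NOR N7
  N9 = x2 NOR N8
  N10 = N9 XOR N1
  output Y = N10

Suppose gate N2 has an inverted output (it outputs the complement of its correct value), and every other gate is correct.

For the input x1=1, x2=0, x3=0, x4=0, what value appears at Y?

Propagate with N2 forced: N1=0, N2=1 [inverted output], N3=1, N4=0, N5=0, N6=0, N7=0, N8=1, N9=0, N10=0.
So Y = 0. (Without the fault it would be 1.)

0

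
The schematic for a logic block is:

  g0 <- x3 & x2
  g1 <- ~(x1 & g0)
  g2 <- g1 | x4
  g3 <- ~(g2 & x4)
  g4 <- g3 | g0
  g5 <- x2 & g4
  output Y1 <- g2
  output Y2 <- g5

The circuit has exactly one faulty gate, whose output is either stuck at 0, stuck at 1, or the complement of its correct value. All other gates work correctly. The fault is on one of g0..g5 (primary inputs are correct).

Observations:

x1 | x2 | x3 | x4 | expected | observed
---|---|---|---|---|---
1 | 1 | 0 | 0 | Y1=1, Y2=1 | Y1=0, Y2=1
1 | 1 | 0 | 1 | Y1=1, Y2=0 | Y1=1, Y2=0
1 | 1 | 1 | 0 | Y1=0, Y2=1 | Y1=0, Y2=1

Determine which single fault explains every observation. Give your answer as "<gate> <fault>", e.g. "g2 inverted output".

g1 stuck-at-0

Fault-free values for test 1 (x1=1, x2=1, x3=0, x4=0): g0=0, g1=1, g2=1, g3=1, g4=1, g5=1, giving Y1=1, Y2=1. Observed Y1=0, Y2=1.
Test 1: faults giving observed Y1=0, Y2=1 are {g0 stuck-at-1, g0 inverted output, g1 stuck-at-0, g1 inverted output, g2 stuck-at-0, g2 inverted output}.
Test 2 (x1=1, x2=1, x3=0, x4=1): fault-free g0=0, g1=1, g2=1, g3=0, g4=0, g5=0 → Y1=1, Y2=0; observed Y1=1, Y2=0. Eliminates g0 stuck-at-1, g0 inverted output, g2 stuck-at-0, g2 inverted output.
Test 3 (x1=1, x2=1, x3=1, x4=0): fault-free g0=1, g1=0, g2=0, g3=1, g4=1, g5=1 → Y1=0, Y2=1; observed Y1=0, Y2=1. Eliminates g1 inverted output.
Only g1 stuck-at-0 is consistent with every test.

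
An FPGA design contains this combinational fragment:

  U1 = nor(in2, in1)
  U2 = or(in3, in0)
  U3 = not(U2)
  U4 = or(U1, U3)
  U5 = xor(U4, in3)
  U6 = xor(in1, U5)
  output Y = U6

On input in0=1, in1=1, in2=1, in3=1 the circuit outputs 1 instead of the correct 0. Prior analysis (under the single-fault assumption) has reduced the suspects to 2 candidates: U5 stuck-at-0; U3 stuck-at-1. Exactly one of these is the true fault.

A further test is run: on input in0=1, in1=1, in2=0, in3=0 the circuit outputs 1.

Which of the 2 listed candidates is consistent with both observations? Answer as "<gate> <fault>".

U5 stuck-at-0

Evaluate each candidate on input in0=1, in1=1, in2=0, in3=0:
  U5 stuck-at-0: U1=0, U2=1, U3=0, U4=0, U5=0 [stuck-at-0], U6=1 → 1 — matches
  U3 stuck-at-1: U1=0, U2=1, U3=1 [stuck-at-1], U4=1, U5=1, U6=0 → 0 — eliminated
Only U5 stuck-at-0 reproduces the observed 1.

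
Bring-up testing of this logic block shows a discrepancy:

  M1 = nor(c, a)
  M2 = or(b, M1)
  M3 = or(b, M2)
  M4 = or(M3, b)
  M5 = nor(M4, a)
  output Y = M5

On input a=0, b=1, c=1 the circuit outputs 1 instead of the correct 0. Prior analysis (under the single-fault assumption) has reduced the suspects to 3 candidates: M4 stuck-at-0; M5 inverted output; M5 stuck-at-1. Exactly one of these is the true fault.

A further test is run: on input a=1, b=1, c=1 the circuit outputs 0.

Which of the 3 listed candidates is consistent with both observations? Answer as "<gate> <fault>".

M4 stuck-at-0

Evaluate each candidate on input a=1, b=1, c=1:
  M4 stuck-at-0: M1=0, M2=1, M3=1, M4=0 [stuck-at-0], M5=0 → 0 — matches
  M5 inverted output: M1=0, M2=1, M3=1, M4=1, M5=1 [inverted output] → 1 — eliminated
  M5 stuck-at-1: M1=0, M2=1, M3=1, M4=1, M5=1 [stuck-at-1] → 1 — eliminated
Only M4 stuck-at-0 reproduces the observed 0.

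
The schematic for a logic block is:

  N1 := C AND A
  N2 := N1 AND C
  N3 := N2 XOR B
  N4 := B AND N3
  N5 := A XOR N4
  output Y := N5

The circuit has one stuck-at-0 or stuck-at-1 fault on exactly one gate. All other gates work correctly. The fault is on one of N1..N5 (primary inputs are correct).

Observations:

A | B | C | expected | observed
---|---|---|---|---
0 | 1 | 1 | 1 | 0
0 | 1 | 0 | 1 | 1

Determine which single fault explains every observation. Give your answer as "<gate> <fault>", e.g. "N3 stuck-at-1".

N1 stuck-at-1

Fault-free values for test 1 (A=0, B=1, C=1): N1=0, N2=0, N3=1, N4=1, N5=1, giving Y=1. Observed 0.
Test 1: faults giving observed 0 are {N1 stuck-at-1, N2 stuck-at-1, N3 stuck-at-0, N4 stuck-at-0, N5 stuck-at-0}.
Test 2 (A=0, B=1, C=0): fault-free N1=0, N2=0, N3=1, N4=1, N5=1 → 1; observed 1. Eliminates N2 stuck-at-1, N3 stuck-at-0, N4 stuck-at-0, N5 stuck-at-0.
Only N1 stuck-at-1 is consistent with every test.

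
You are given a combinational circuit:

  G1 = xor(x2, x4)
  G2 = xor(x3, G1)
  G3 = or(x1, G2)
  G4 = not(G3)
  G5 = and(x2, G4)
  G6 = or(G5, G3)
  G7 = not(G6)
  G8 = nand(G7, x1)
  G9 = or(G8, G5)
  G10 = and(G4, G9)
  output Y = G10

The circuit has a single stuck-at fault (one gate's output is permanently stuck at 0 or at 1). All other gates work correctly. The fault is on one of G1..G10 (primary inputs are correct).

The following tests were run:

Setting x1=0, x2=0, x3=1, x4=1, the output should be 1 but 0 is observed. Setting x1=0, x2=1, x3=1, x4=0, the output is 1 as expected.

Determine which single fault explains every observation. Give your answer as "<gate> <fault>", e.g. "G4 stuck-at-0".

Fault-free values for test 1 (x1=0, x2=0, x3=1, x4=1): G1=1, G2=0, G3=0, G4=1, G5=0, G6=0, G7=1, G8=1, G9=1, G10=1, giving Y=1. Observed 0.
Test 1: faults giving observed 0 are {G1 stuck-at-0, G2 stuck-at-1, G3 stuck-at-1, G4 stuck-at-0, G8 stuck-at-0, G9 stuck-at-0, G10 stuck-at-0}.
Test 2 (x1=0, x2=1, x3=1, x4=0): fault-free G1=1, G2=0, G3=0, G4=1, G5=1, G6=1, G7=0, G8=1, G9=1, G10=1 → 1; observed 1. Eliminates G1 stuck-at-0, G2 stuck-at-1, G3 stuck-at-1, G4 stuck-at-0, G9 stuck-at-0, G10 stuck-at-0.
Only G8 stuck-at-0 is consistent with every test.

G8 stuck-at-0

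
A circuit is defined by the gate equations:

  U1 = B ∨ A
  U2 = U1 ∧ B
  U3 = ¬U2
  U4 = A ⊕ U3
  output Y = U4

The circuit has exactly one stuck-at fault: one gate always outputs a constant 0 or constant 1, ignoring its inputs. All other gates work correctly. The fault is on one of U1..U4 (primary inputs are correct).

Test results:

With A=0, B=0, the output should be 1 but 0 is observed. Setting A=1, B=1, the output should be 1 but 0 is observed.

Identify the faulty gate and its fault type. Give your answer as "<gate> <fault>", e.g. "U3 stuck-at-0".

U4 stuck-at-0

Fault-free values for test 1 (A=0, B=0): U1=0, U2=0, U3=1, U4=1, giving Y=1. Observed 0.
Test 1: faults giving observed 0 are {U2 stuck-at-1, U3 stuck-at-0, U4 stuck-at-0}.
Test 2 (A=1, B=1): fault-free U1=1, U2=1, U3=0, U4=1 → 1; observed 0. Eliminates U2 stuck-at-1, U3 stuck-at-0.
Only U4 stuck-at-0 is consistent with every test.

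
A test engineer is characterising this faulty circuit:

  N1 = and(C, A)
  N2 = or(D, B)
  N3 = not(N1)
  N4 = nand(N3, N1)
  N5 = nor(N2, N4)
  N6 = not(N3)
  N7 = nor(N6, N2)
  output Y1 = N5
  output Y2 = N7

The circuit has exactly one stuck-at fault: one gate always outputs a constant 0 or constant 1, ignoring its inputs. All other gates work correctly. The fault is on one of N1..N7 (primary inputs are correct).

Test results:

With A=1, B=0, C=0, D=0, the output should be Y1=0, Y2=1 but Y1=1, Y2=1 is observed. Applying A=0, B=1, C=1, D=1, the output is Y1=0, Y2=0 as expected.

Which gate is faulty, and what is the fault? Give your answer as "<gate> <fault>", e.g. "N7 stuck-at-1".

N4 stuck-at-0

Fault-free values for test 1 (A=1, B=0, C=0, D=0): N1=0, N2=0, N3=1, N4=1, N5=0, N6=0, N7=1, giving Y1=0, Y2=1. Observed Y1=1, Y2=1.
Test 1: faults giving observed Y1=1, Y2=1 are {N4 stuck-at-0, N5 stuck-at-1}.
Test 2 (A=0, B=1, C=1, D=1): fault-free N1=0, N2=1, N3=1, N4=1, N5=0, N6=0, N7=0 → Y1=0, Y2=0; observed Y1=0, Y2=0. Eliminates N5 stuck-at-1.
Only N4 stuck-at-0 is consistent with every test.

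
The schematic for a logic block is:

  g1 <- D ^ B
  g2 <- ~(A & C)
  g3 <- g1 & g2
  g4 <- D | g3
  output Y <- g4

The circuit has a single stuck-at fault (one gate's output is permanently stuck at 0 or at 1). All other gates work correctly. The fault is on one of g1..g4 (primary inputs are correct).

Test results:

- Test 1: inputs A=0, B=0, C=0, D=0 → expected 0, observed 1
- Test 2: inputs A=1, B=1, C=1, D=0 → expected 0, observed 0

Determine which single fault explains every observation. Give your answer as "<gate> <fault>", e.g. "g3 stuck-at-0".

g1 stuck-at-1

Fault-free values for test 1 (A=0, B=0, C=0, D=0): g1=0, g2=1, g3=0, g4=0, giving Y=0. Observed 1.
Test 1: faults giving observed 1 are {g1 stuck-at-1, g3 stuck-at-1, g4 stuck-at-1}.
Test 2 (A=1, B=1, C=1, D=0): fault-free g1=1, g2=0, g3=0, g4=0 → 0; observed 0. Eliminates g3 stuck-at-1, g4 stuck-at-1.
Only g1 stuck-at-1 is consistent with every test.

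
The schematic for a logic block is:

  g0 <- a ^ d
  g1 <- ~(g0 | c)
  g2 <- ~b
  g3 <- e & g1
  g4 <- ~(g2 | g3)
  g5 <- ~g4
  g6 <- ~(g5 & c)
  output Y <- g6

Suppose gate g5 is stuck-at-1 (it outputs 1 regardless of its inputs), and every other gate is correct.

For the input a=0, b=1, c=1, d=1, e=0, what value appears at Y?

Propagate with g5 forced: g0=1, g1=0, g2=0, g3=0, g4=1, g5=1 [stuck-at-1], g6=0.
So Y = 0. (Without the fault it would be 1.)

0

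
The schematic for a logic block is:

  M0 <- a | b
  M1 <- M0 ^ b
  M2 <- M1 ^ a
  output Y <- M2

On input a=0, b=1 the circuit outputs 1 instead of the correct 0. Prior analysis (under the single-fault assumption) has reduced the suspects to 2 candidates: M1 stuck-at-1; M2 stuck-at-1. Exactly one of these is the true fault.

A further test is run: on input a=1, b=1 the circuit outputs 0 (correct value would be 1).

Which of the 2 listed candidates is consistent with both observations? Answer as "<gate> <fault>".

M1 stuck-at-1

Evaluate each candidate on input a=1, b=1:
  M1 stuck-at-1: M0=1, M1=1 [stuck-at-1], M2=0 → 0 — matches
  M2 stuck-at-1: M0=1, M1=0, M2=1 [stuck-at-1] → 1 — eliminated
Only M1 stuck-at-1 reproduces the observed 0.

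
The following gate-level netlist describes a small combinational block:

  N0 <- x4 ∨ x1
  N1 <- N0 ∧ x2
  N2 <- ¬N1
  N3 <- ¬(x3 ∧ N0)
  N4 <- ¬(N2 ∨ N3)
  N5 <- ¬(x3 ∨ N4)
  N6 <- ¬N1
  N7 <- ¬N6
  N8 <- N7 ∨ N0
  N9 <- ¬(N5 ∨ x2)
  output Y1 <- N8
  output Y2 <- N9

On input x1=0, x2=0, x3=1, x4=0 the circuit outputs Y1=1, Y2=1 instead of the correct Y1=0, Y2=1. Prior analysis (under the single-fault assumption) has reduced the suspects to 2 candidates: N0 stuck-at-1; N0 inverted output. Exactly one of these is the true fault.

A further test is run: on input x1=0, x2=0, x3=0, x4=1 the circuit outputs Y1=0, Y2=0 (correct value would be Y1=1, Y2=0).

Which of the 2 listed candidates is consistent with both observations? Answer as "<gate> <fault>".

Evaluate each candidate on input x1=0, x2=0, x3=0, x4=1:
  N0 stuck-at-1: N0=1 [stuck-at-1], N1=0, N2=1, N3=1, N4=0, N5=1, N6=1, N7=0, N8=1, N9=0 → Y1=1, Y2=0 — eliminated
  N0 inverted output: N0=0 [inverted output], N1=0, N2=1, N3=1, N4=0, N5=1, N6=1, N7=0, N8=0, N9=0 → Y1=0, Y2=0 — matches
Only N0 inverted output reproduces the observed Y1=0, Y2=0.

N0 inverted output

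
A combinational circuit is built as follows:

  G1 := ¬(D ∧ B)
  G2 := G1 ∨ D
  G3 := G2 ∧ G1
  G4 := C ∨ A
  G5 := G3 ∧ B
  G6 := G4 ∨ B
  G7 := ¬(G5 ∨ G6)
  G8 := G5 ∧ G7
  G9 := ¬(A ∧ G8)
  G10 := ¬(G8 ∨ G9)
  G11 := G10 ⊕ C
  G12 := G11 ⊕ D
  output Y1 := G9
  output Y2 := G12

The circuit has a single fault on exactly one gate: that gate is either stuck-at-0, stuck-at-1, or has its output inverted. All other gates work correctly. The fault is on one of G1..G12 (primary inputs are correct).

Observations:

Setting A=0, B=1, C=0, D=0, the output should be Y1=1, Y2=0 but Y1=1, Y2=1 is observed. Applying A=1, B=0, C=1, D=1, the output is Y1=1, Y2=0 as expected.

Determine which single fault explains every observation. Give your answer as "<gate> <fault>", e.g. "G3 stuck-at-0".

Fault-free values for test 1 (A=0, B=1, C=0, D=0): G1=1, G2=1, G3=1, G4=0, G5=1, G6=1, G7=0, G8=0, G9=1, G10=0, G11=0, G12=0, giving Y1=1, Y2=0. Observed Y1=1, Y2=1.
Test 1: faults giving observed Y1=1, Y2=1 are {G10 stuck-at-1, G10 inverted output, G11 stuck-at-1, G11 inverted output, G12 stuck-at-1, G12 inverted output}.
Test 2 (A=1, B=0, C=1, D=1): fault-free G1=1, G2=1, G3=1, G4=1, G5=0, G6=1, G7=0, G8=0, G9=1, G10=0, G11=1, G12=0 → Y1=1, Y2=0; observed Y1=1, Y2=0. Eliminates G10 stuck-at-1, G10 inverted output, G11 inverted output, G12 stuck-at-1, G12 inverted output.
Only G11 stuck-at-1 is consistent with every test.

G11 stuck-at-1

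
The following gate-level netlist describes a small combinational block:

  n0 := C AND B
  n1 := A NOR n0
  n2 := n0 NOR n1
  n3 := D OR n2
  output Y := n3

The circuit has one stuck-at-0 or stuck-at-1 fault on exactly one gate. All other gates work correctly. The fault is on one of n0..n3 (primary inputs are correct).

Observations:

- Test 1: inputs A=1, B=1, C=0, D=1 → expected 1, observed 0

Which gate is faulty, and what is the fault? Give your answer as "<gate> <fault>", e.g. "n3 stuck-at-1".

n3 stuck-at-0

Fault-free values for test 1 (A=1, B=1, C=0, D=1): n0=0, n1=0, n2=1, n3=1, giving Y=1. Observed 0.
Test 1: faults giving observed 0 are {n3 stuck-at-0}.
Only n3 stuck-at-0 is consistent with every test.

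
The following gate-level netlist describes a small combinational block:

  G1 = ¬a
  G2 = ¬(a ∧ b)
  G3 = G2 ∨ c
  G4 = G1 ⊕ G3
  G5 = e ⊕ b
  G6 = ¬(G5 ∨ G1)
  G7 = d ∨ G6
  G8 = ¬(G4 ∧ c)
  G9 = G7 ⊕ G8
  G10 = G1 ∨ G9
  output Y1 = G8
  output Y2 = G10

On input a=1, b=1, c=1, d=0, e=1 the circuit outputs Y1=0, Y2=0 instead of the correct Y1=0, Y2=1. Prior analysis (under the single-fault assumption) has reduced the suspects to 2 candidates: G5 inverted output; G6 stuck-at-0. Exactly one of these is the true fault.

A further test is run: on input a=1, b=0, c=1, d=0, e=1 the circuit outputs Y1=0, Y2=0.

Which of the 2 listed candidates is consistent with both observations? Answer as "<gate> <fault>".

G6 stuck-at-0

Evaluate each candidate on input a=1, b=0, c=1, d=0, e=1:
  G5 inverted output: G1=0, G2=1, G3=1, G4=1, G5=0 [inverted output], G6=1, G7=1, G8=0, G9=1, G10=1 → Y1=0, Y2=1 — eliminated
  G6 stuck-at-0: G1=0, G2=1, G3=1, G4=1, G5=1, G6=0 [stuck-at-0], G7=0, G8=0, G9=0, G10=0 → Y1=0, Y2=0 — matches
Only G6 stuck-at-0 reproduces the observed Y1=0, Y2=0.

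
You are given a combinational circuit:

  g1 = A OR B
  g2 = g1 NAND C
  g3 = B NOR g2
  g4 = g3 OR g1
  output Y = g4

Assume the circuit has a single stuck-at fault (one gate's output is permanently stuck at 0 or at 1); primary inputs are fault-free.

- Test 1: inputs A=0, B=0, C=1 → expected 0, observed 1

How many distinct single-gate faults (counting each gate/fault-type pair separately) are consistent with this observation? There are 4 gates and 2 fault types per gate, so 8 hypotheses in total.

4

Fault-free: g1=0, g2=1, g3=0, g4=0 → 0. Observed 1.
  g1 stuck-at-0: output 0 ✗
  g1 stuck-at-1: output 1 ✓
  g2 stuck-at-0: output 1 ✓
  g2 stuck-at-1: output 0 ✗
  g3 stuck-at-0: output 0 ✗
  g3 stuck-at-1: output 1 ✓
  g4 stuck-at-0: output 0 ✗
  g4 stuck-at-1: output 1 ✓
Consistent faults: {g1 stuck-at-1, g2 stuck-at-0, g3 stuck-at-1, g4 stuck-at-1} — 4 in all.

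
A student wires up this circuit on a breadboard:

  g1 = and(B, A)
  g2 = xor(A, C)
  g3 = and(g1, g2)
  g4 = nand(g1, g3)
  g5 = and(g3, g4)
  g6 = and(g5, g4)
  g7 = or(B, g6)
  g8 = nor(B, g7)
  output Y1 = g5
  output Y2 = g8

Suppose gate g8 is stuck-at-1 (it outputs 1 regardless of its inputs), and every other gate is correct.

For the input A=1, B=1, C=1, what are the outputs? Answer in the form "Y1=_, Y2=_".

Y1=0, Y2=1

Propagate with g8 forced: g1=1, g2=0, g3=0, g4=1, g5=0, g6=0, g7=1, g8=1 [stuck-at-1].
So the outputs are Y1=0, Y2=1. (Without the fault they would be Y1=0, Y2=0.)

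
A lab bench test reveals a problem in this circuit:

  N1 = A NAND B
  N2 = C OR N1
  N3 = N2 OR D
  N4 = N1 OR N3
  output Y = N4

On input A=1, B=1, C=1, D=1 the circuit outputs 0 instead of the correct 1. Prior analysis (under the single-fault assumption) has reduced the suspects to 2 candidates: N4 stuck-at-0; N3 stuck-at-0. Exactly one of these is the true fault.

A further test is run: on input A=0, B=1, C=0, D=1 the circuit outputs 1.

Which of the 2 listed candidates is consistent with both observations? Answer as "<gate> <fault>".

Evaluate each candidate on input A=0, B=1, C=0, D=1:
  N4 stuck-at-0: N1=1, N2=1, N3=1, N4=0 [stuck-at-0] → 0 — eliminated
  N3 stuck-at-0: N1=1, N2=1, N3=0 [stuck-at-0], N4=1 → 1 — matches
Only N3 stuck-at-0 reproduces the observed 1.

N3 stuck-at-0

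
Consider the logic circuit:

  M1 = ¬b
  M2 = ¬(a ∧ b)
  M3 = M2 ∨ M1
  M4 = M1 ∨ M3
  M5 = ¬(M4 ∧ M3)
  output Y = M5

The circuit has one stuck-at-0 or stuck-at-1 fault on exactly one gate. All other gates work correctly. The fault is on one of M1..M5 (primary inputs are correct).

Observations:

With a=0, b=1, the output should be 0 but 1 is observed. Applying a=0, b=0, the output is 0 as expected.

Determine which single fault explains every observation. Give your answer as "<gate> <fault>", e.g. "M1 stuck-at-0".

Fault-free values for test 1 (a=0, b=1): M1=0, M2=1, M3=1, M4=1, M5=0, giving Y=0. Observed 1.
Test 1: faults giving observed 1 are {M2 stuck-at-0, M3 stuck-at-0, M4 stuck-at-0, M5 stuck-at-1}.
Test 2 (a=0, b=0): fault-free M1=1, M2=1, M3=1, M4=1, M5=0 → 0; observed 0. Eliminates M3 stuck-at-0, M4 stuck-at-0, M5 stuck-at-1.
Only M2 stuck-at-0 is consistent with every test.

M2 stuck-at-0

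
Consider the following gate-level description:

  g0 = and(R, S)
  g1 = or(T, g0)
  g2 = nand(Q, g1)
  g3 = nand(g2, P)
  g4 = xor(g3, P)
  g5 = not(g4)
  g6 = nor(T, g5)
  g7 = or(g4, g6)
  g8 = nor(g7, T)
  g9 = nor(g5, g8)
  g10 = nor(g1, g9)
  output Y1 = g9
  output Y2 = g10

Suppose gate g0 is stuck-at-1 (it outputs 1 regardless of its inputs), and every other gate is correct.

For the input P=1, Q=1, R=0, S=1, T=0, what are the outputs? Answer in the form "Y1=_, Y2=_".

Y1=0, Y2=0

Propagate with g0 forced: g0=1 [stuck-at-1], g1=1, g2=0, g3=1, g4=0, g5=1, g6=0, g7=0, g8=1, g9=0, g10=0.
So the outputs are Y1=0, Y2=0. (Without the fault they would be Y1=1, Y2=0.)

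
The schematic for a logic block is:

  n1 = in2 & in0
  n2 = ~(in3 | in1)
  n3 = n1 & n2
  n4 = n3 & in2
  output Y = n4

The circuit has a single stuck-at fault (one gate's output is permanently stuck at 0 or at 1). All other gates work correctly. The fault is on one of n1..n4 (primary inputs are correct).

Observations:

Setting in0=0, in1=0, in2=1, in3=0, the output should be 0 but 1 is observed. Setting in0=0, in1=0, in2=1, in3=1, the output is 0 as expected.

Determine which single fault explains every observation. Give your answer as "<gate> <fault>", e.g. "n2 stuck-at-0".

n1 stuck-at-1

Fault-free values for test 1 (in0=0, in1=0, in2=1, in3=0): n1=0, n2=1, n3=0, n4=0, giving Y=0. Observed 1.
Test 1: faults giving observed 1 are {n1 stuck-at-1, n3 stuck-at-1, n4 stuck-at-1}.
Test 2 (in0=0, in1=0, in2=1, in3=1): fault-free n1=0, n2=0, n3=0, n4=0 → 0; observed 0. Eliminates n3 stuck-at-1, n4 stuck-at-1.
Only n1 stuck-at-1 is consistent with every test.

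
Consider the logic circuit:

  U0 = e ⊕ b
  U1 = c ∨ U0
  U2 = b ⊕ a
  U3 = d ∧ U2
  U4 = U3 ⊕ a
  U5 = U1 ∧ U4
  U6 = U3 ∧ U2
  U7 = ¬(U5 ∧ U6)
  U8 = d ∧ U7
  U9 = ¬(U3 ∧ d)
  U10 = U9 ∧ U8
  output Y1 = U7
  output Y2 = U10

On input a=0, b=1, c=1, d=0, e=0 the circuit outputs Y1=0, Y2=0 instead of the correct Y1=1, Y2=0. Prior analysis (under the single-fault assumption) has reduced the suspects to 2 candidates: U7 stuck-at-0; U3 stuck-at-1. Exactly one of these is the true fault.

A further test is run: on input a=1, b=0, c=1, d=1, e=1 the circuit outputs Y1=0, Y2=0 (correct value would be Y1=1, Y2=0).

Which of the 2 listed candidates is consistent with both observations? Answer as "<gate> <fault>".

Evaluate each candidate on input a=1, b=0, c=1, d=1, e=1:
  U7 stuck-at-0: U0=1, U1=1, U2=1, U3=1, U4=0, U5=0, U6=1, U7=0 [stuck-at-0], U8=0, U9=0, U10=0 → Y1=0, Y2=0 — matches
  U3 stuck-at-1: U0=1, U1=1, U2=1, U3=1 [stuck-at-1], U4=0, U5=0, U6=1, U7=1, U8=1, U9=0, U10=0 → Y1=1, Y2=0 — eliminated
Only U7 stuck-at-0 reproduces the observed Y1=0, Y2=0.

U7 stuck-at-0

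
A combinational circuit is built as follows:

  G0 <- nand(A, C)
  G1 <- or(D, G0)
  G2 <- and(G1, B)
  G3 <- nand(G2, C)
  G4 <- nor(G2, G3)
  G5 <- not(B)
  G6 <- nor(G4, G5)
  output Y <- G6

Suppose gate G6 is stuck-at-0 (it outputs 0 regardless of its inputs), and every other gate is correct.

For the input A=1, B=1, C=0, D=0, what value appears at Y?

0

Propagate with G6 forced: G0=1, G1=1, G2=1, G3=1, G4=0, G5=0, G6=0 [stuck-at-0].
So Y = 0. (Without the fault it would be 1.)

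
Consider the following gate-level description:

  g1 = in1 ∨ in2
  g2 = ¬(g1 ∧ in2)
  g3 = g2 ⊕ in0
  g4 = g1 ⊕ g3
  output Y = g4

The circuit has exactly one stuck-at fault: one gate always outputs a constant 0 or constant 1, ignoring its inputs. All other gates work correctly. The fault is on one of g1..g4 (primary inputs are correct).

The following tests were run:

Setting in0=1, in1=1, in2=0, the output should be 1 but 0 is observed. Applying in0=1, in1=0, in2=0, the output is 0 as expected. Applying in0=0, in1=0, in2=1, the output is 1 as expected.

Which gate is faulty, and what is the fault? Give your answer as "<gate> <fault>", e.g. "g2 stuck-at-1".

g1 stuck-at-0

Fault-free values for test 1 (in0=1, in1=1, in2=0): g1=1, g2=1, g3=0, g4=1, giving Y=1. Observed 0.
Test 1: faults giving observed 0 are {g1 stuck-at-0, g2 stuck-at-0, g3 stuck-at-1, g4 stuck-at-0}.
Test 2 (in0=1, in1=0, in2=0): fault-free g1=0, g2=1, g3=0, g4=0 → 0; observed 0. Eliminates g2 stuck-at-0, g3 stuck-at-1.
Test 3 (in0=0, in1=0, in2=1): fault-free g1=1, g2=0, g3=0, g4=1 → 1; observed 1. Eliminates g4 stuck-at-0.
Only g1 stuck-at-0 is consistent with every test.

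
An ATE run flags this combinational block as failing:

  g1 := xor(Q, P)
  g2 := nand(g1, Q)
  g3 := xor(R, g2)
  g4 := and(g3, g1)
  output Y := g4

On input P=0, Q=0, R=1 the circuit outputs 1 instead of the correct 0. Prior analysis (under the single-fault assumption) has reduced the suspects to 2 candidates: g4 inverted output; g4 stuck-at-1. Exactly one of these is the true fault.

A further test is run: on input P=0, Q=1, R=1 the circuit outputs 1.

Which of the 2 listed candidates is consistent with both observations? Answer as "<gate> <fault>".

Evaluate each candidate on input P=0, Q=1, R=1:
  g4 inverted output: g1=1, g2=0, g3=1, g4=0 [inverted output] → 0 — eliminated
  g4 stuck-at-1: g1=1, g2=0, g3=1, g4=1 [stuck-at-1] → 1 — matches
Only g4 stuck-at-1 reproduces the observed 1.

g4 stuck-at-1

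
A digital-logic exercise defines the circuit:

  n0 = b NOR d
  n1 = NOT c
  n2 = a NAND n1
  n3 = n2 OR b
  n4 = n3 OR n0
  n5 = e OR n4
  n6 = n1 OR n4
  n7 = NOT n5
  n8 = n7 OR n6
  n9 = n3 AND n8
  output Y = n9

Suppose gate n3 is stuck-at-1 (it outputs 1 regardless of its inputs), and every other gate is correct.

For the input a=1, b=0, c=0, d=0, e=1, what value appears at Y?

1

Propagate with n3 forced: n0=1, n1=1, n2=0, n3=1 [stuck-at-1], n4=1, n5=1, n6=1, n7=0, n8=1, n9=1.
So Y = 1. (Without the fault it would be 0.)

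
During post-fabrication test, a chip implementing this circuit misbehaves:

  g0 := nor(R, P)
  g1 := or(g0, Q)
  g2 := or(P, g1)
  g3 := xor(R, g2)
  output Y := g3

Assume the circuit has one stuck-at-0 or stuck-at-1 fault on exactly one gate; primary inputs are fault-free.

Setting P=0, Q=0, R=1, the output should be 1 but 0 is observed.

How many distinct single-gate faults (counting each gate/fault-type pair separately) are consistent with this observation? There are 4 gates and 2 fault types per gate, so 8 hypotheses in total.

4

Fault-free: g0=0, g1=0, g2=0, g3=1 → 1. Observed 0.
  g0 stuck-at-0: output 1 ✗
  g0 stuck-at-1: output 0 ✓
  g1 stuck-at-0: output 1 ✗
  g1 stuck-at-1: output 0 ✓
  g2 stuck-at-0: output 1 ✗
  g2 stuck-at-1: output 0 ✓
  g3 stuck-at-0: output 0 ✓
  g3 stuck-at-1: output 1 ✗
Consistent faults: {g0 stuck-at-1, g1 stuck-at-1, g2 stuck-at-1, g3 stuck-at-0} — 4 in all.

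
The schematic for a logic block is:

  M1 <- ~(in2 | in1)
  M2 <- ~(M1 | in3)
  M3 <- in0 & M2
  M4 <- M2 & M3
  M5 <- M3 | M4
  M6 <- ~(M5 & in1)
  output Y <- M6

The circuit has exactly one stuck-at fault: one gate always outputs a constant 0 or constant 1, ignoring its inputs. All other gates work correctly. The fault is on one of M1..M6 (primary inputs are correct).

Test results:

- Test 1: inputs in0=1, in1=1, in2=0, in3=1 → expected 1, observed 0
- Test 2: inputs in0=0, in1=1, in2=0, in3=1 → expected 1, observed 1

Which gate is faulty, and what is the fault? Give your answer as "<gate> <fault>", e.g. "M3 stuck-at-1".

Fault-free values for test 1 (in0=1, in1=1, in2=0, in3=1): M1=0, M2=0, M3=0, M4=0, M5=0, M6=1, giving Y=1. Observed 0.
Test 1: faults giving observed 0 are {M2 stuck-at-1, M3 stuck-at-1, M4 stuck-at-1, M5 stuck-at-1, M6 stuck-at-0}.
Test 2 (in0=0, in1=1, in2=0, in3=1): fault-free M1=0, M2=0, M3=0, M4=0, M5=0, M6=1 → 1; observed 1. Eliminates M3 stuck-at-1, M4 stuck-at-1, M5 stuck-at-1, M6 stuck-at-0.
Only M2 stuck-at-1 is consistent with every test.

M2 stuck-at-1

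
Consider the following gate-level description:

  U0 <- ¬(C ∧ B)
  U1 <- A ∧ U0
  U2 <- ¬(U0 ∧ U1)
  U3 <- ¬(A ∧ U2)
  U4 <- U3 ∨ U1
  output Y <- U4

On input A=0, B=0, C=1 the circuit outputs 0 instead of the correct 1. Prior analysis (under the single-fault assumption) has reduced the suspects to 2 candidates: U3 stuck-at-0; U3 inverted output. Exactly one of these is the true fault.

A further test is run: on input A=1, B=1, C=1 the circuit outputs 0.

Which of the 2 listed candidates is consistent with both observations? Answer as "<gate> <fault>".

U3 stuck-at-0

Evaluate each candidate on input A=1, B=1, C=1:
  U3 stuck-at-0: U0=0, U1=0, U2=1, U3=0 [stuck-at-0], U4=0 → 0 — matches
  U3 inverted output: U0=0, U1=0, U2=1, U3=1 [inverted output], U4=1 → 1 — eliminated
Only U3 stuck-at-0 reproduces the observed 0.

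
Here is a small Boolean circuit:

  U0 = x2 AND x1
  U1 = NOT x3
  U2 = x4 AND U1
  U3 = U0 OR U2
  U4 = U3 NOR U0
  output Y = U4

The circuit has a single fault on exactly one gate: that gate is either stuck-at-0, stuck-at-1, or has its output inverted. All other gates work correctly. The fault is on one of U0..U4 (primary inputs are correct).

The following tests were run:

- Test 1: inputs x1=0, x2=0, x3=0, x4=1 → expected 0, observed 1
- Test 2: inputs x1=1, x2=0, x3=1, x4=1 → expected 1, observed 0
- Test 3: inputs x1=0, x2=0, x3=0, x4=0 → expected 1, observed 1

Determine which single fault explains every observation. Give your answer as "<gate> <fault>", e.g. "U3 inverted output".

U1 inverted output

Fault-free values for test 1 (x1=0, x2=0, x3=0, x4=1): U0=0, U1=1, U2=1, U3=1, U4=0, giving Y=0. Observed 1.
Test 1: faults giving observed 1 are {U1 stuck-at-0, U1 inverted output, U2 stuck-at-0, U2 inverted output, U3 stuck-at-0, U3 inverted output, U4 stuck-at-1, U4 inverted output}.
Test 2 (x1=1, x2=0, x3=1, x4=1): fault-free U0=0, U1=0, U2=0, U3=0, U4=1 → 1; observed 0. Eliminates U1 stuck-at-0, U2 stuck-at-0, U3 stuck-at-0, U4 stuck-at-1.
Test 3 (x1=0, x2=0, x3=0, x4=0): fault-free U0=0, U1=1, U2=0, U3=0, U4=1 → 1; observed 1. Eliminates U2 inverted output, U3 inverted output, U4 inverted output.
Only U1 inverted output is consistent with every test.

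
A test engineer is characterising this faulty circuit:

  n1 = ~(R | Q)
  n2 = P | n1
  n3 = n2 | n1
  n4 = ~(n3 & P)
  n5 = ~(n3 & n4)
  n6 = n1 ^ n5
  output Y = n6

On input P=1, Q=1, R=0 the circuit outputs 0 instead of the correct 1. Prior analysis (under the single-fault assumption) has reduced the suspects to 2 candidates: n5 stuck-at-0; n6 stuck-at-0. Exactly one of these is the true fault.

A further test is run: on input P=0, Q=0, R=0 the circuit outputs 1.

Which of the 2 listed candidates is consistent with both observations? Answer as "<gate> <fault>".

n5 stuck-at-0

Evaluate each candidate on input P=0, Q=0, R=0:
  n5 stuck-at-0: n1=1, n2=1, n3=1, n4=1, n5=0 [stuck-at-0], n6=1 → 1 — matches
  n6 stuck-at-0: n1=1, n2=1, n3=1, n4=1, n5=0, n6=0 [stuck-at-0] → 0 — eliminated
Only n5 stuck-at-0 reproduces the observed 1.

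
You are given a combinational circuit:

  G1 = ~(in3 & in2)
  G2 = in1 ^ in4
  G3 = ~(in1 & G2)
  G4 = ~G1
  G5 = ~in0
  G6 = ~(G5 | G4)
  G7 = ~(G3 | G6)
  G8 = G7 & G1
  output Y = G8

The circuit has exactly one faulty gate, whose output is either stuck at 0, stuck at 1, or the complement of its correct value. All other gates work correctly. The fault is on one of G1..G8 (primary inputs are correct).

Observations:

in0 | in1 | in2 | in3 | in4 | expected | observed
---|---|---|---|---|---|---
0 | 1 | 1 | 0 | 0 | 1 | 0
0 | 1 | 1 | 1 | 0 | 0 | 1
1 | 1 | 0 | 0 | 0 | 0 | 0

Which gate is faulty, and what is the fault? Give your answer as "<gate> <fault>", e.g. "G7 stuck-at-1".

Fault-free values for test 1 (in0=0, in1=1, in2=1, in3=0, in4=0): G1=1, G2=1, G3=0, G4=0, G5=1, G6=0, G7=1, G8=1, giving Y=1. Observed 0.
Test 1: faults giving observed 0 are {G1 stuck-at-0, G1 inverted output, G2 stuck-at-0, G2 inverted output, G3 stuck-at-1, G3 inverted output, G5 stuck-at-0, G5 inverted output, G6 stuck-at-1, G6 inverted output, G7 stuck-at-0, G7 inverted output, G8 stuck-at-0, G8 inverted output}.
Test 2 (in0=0, in1=1, in2=1, in3=1, in4=0): fault-free G1=0, G2=1, G3=0, G4=1, G5=1, G6=0, G7=1, G8=0 → 0; observed 1. Eliminates G1 stuck-at-0, G2 stuck-at-0, G2 inverted output, G3 stuck-at-1, G3 inverted output, G5 stuck-at-0, G5 inverted output, G6 stuck-at-1, G6 inverted output, G7 stuck-at-0, G7 inverted output, G8 stuck-at-0.
Test 3 (in0=1, in1=1, in2=0, in3=0, in4=0): fault-free G1=1, G2=1, G3=0, G4=0, G5=0, G6=1, G7=0, G8=0 → 0; observed 0. Eliminates G8 inverted output.
Only G1 inverted output is consistent with every test.

G1 inverted output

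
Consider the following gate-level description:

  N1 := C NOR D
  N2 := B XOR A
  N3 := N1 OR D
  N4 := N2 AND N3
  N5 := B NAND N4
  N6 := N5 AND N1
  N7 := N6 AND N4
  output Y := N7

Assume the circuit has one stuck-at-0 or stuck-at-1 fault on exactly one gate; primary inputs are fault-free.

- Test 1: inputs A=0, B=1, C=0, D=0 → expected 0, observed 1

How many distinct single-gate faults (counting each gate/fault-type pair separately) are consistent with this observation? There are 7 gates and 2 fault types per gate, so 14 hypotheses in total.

Fault-free: N1=1, N2=1, N3=1, N4=1, N5=0, N6=0, N7=0 → 0. Observed 1.
  N1 stuck-at-0: output 0 ✗
  N1 stuck-at-1: output 0 ✗
  N2 stuck-at-0: output 0 ✗
  N2 stuck-at-1: output 0 ✗
  N3 stuck-at-0: output 0 ✗
  N3 stuck-at-1: output 0 ✗
  N4 stuck-at-0: output 0 ✗
  N4 stuck-at-1: output 0 ✗
  N5 stuck-at-0: output 0 ✗
  N5 stuck-at-1: output 1 ✓
  N6 stuck-at-0: output 0 ✗
  N6 stuck-at-1: output 1 ✓
  N7 stuck-at-0: output 0 ✗
  N7 stuck-at-1: output 1 ✓
Consistent faults: {N5 stuck-at-1, N6 stuck-at-1, N7 stuck-at-1} — 3 in all.

3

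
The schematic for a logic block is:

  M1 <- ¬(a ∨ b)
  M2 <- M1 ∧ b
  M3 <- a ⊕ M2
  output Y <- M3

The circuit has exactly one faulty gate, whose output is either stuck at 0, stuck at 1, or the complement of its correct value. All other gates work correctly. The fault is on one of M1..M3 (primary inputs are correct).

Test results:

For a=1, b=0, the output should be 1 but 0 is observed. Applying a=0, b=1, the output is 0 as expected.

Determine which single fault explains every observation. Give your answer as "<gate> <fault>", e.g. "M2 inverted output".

M3 stuck-at-0

Fault-free values for test 1 (a=1, b=0): M1=0, M2=0, M3=1, giving Y=1. Observed 0.
Test 1: faults giving observed 0 are {M2 stuck-at-1, M2 inverted output, M3 stuck-at-0, M3 inverted output}.
Test 2 (a=0, b=1): fault-free M1=0, M2=0, M3=0 → 0; observed 0. Eliminates M2 stuck-at-1, M2 inverted output, M3 inverted output.
Only M3 stuck-at-0 is consistent with every test.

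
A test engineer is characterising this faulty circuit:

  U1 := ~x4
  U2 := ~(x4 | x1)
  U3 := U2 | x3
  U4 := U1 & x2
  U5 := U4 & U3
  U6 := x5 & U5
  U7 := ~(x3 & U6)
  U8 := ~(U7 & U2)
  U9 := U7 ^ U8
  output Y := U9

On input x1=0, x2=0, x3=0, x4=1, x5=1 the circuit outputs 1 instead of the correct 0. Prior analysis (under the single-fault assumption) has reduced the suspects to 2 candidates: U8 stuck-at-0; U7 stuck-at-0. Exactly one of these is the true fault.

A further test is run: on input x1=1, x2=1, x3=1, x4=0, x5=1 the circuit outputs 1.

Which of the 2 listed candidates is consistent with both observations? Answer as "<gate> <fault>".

Evaluate each candidate on input x1=1, x2=1, x3=1, x4=0, x5=1:
  U8 stuck-at-0: U1=1, U2=0, U3=1, U4=1, U5=1, U6=1, U7=0, U8=0 [stuck-at-0], U9=0 → 0 — eliminated
  U7 stuck-at-0: U1=1, U2=0, U3=1, U4=1, U5=1, U6=1, U7=0 [stuck-at-0], U8=1, U9=1 → 1 — matches
Only U7 stuck-at-0 reproduces the observed 1.

U7 stuck-at-0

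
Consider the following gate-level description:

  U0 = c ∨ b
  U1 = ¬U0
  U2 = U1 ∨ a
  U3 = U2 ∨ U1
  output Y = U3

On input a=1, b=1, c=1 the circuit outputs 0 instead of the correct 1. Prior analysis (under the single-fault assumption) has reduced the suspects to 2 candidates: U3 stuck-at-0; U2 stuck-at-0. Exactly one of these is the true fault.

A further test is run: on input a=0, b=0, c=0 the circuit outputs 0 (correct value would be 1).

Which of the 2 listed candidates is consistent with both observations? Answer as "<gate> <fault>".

U3 stuck-at-0

Evaluate each candidate on input a=0, b=0, c=0:
  U3 stuck-at-0: U0=0, U1=1, U2=1, U3=0 [stuck-at-0] → 0 — matches
  U2 stuck-at-0: U0=0, U1=1, U2=0 [stuck-at-0], U3=1 → 1 — eliminated
Only U3 stuck-at-0 reproduces the observed 0.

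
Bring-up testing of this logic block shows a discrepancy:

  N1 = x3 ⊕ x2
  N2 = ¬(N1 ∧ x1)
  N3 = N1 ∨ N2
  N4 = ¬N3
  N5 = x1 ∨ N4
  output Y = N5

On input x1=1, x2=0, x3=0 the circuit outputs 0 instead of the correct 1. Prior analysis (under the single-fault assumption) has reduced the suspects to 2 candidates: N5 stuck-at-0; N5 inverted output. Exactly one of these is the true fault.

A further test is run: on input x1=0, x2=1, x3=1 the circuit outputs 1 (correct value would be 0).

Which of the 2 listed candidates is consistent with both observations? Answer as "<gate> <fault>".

N5 inverted output

Evaluate each candidate on input x1=0, x2=1, x3=1:
  N5 stuck-at-0: N1=0, N2=1, N3=1, N4=0, N5=0 [stuck-at-0] → 0 — eliminated
  N5 inverted output: N1=0, N2=1, N3=1, N4=0, N5=1 [inverted output] → 1 — matches
Only N5 inverted output reproduces the observed 1.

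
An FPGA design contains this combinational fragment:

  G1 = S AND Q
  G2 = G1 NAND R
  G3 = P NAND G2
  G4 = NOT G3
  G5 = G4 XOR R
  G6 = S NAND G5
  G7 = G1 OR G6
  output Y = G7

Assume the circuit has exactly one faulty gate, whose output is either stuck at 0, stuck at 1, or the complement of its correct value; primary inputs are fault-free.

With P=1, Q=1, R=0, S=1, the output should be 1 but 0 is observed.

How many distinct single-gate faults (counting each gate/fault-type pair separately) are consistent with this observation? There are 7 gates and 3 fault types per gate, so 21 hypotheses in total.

Fault-free: G1=1, G2=1, G3=0, G4=1, G5=1, G6=0, G7=1 → 1. Observed 0.
  G1: stuck-at-0, inverted output ✓; others ✗
  G2: none of the 3 fault types match ✗
  G3: none of the 3 fault types match ✗
  G4: none of the 3 fault types match ✗
  G5: none of the 3 fault types match ✗
  G6: none of the 3 fault types match ✗
  G7: stuck-at-0, inverted output ✓; others ✗
Consistent faults: {G1 stuck-at-0, G1 inverted output, G7 stuck-at-0, G7 inverted output} — 4 in all.

4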